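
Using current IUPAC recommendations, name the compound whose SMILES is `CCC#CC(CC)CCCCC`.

5-ethyldec-3-yne

The longest carbon chain that includes the multiple bond has 10 carbons, so the parent hydride is decane.
A C≡C triple bond in the chain gives the infix -yne-.
Number the chain so that numbering from this end puts the triple bond at C-3 rather than C-7.
This places the triple bond between C-3 and C-4; an ethyl group at C-5.
Assembling the pieces gives 5-ethyldec-3-yne.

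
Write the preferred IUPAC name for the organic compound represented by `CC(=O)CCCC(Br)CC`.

The longest carbon chain that includes the carbonyl has 8 carbons, so the parent hydride is octane.
A ketone (C=O on an internal carbon) is the principal characteristic group, giving the suffix -one.
The numbering direction is chosen so that numbering from this end puts the carbonyl group at C-2 rather than C-7.
That gives the carbonyl at C-2; a bromo group at C-6.
The name is 6-bromooctan-2-one.

6-bromooctan-2-one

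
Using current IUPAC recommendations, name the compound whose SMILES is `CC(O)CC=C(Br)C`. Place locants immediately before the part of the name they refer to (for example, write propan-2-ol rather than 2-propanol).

The longest carbon chain that includes the –OH group and the multiple bond has 6 carbons, so the parent hydride is hexane.
The highest-priority functional group is an alcohol (–OH), so the name ends in -ol.
The chain contains a C=C double bond, so the unsaturation ending is -ene.
Number the chain so that numbering from this end puts the hydroxyl group at C-2 rather than C-5.
This places the hydroxyl at C-2; the double bond between C-4 and C-5; a bromo group at C-5.
The name is 5-bromohex-4-en-2-ol.

5-bromohex-4-en-2-ol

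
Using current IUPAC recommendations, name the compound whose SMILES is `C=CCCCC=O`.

The longest carbon chain that includes the –CHO group and the multiple bond has 6 carbons, so the parent hydride is hexane.
The highest-priority functional group is an aldehyde (terminal –CHO), so the name ends in -al.
A C=C double bond in the chain gives the infix -ene-.
The numbering direction is chosen so that the aldehyde carbon is C-1 by definition.
That gives the double bond between C-5 and C-6.
The name is hex-5-enal.

hex-5-enal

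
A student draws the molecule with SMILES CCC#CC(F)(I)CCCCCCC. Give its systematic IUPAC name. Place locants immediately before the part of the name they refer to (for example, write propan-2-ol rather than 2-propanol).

Counting along the main chain through the multiple bond gives 12 carbons: the parent is dodecane.
There is one C≡C triple bond, indicated by the ending -yne.
The numbering direction is chosen so that numbering from this end puts the triple bond at C-3 rather than C-9.
This places the triple bond between C-3 and C-4; a fluoro group at C-5; an iodo group at C-5.
Substituent prefixes are cited in alphabetical order (multiplying prefixes like di-/tri- are ignored for ordering).
Putting it together: 5-fluoro-5-iodododec-3-yne.

5-fluoro-5-iodododec-3-yne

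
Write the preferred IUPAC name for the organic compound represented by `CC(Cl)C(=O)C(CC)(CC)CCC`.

The longest chain bearing the carbonyl is 7 carbons long (heptane).
A ketone (C=O on an internal carbon) is the principal characteristic group, giving the suffix -one.
Number the chain so that numbering from this end puts the carbonyl group at C-3 rather than C-5.
This places the carbonyl at C-3; a chloro group at C-2; two ethyl groups at C-4.
The substituents are ordered alphabetically, ignoring any di-/tri- multipliers.
The name is 2-chloro-4,4-diethylheptan-3-one.

2-chloro-4,4-diethylheptan-3-one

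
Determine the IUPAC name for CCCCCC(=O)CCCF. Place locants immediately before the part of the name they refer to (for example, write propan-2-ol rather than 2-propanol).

1-fluorononan-4-one

The longest carbon chain that includes the carbonyl has 9 carbons, so the parent hydride is nonane.
A ketone (C=O on an internal carbon) is the principal characteristic group, giving the suffix -one.
Choose the numbering such that numbering from this end puts the carbonyl group at C-4 rather than C-6.
That gives the carbonyl at C-4; a fluoro group at C-1.
Putting it together: 1-fluorononan-4-one.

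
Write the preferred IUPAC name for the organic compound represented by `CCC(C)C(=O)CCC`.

3-methylheptan-4-one

Counting along the main chain through the carbonyl gives 7 carbons: the parent is heptane.
A ketone (C=O on an internal carbon) is the principal characteristic group, giving the suffix -one.
Choose the numbering such that the substituent locant set {3} is lower than {5} at the first point of difference.
This places the carbonyl at C-4; a methyl group at C-3.
Assembling the pieces gives 3-methylheptan-4-one.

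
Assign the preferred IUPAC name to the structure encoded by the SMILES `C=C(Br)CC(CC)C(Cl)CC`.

Counting along the main chain through the multiple bond gives 7 carbons: the parent is heptane.
The chain contains a C=C double bond, so the unsaturation ending is -ene.
The numbering direction is chosen so that numbering from this end puts the double bond at C-1 rather than C-6.
That gives the double bond between C-1 and C-2; a bromo group at C-2; a chloro group at C-5; an ethyl group at C-4.
Prefixes are listed alphabetically: bromo, chloro, ethyl.
The name is 2-bromo-5-chloro-4-ethylhept-1-ene.

2-bromo-5-chloro-4-ethylhept-1-ene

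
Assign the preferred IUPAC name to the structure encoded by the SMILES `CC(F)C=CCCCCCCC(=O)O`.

10-fluoroundec-8-enoic acid

The longest chain bearing the –COOH group and the multiple bond is 11 carbons long (undecane).
A carboxylic acid (terminal –COOH) is the principal characteristic group, giving the suffix -oic acid.
There is one C=C double bond, indicated by the ending -ene.
Number the chain so that the carboxylic acid carbon is C-1 by definition.
That gives the double bond between C-8 and C-9; a fluoro group at C-10.
The name is 10-fluoroundec-8-enoic acid.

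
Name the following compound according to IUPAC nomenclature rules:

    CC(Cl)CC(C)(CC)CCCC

2-chloro-4-ethyl-4-methyloctane

The longest continuous carbon chain has 8 atoms, so the parent hydride is octane.
Number the chain so that the substituent locant set {2,4,4} is lower than {5,5,7} at the first point of difference.
That gives a chloro group at C-2; an ethyl group at C-4; a methyl group at C-4.
Prefixes are listed alphabetically: chloro, ethyl, methyl.
The name is 2-chloro-4-ethyl-4-methyloctane.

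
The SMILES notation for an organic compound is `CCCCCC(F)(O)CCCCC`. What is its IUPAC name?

Counting along the main chain through the –OH group gives 11 carbons: the parent is undecane.
The principal characteristic group is an alcohol (–OH), named with the suffix -ol.
Both numbering directions give the same locant set; either may be used.
This places the hydroxyl at C-6; a fluoro group at C-6.
Assembling the pieces gives 6-fluoroundecan-6-ol.

6-fluoroundecan-6-ol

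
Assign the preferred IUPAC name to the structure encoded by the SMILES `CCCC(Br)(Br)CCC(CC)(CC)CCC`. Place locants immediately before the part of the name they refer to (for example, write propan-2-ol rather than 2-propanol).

The longest carbon chain is 10 atoms: the parent is decane.
Number the chain so that the locant sets are identical either way, so the alphabetically earlier bromo substituent takes the lower locants ({4,4} rather than {7,7}, first differing at 4 vs 7).
This places two bromo groups at C-4; two ethyl groups at C-7.
Substituent prefixes are cited in alphabetical order (multiplying prefixes like di-/tri- are ignored for ordering).
Assembling the pieces gives 4,4-dibromo-7,7-diethyldecane.

4,4-dibromo-7,7-diethyldecane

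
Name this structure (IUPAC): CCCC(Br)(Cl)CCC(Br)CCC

The longest carbon chain is 10 atoms: the parent is decane.
The numbering direction is chosen so that the substituent locant set {4,4,7} is lower than {4,7,7} at the first point of difference.
This places bromo groups at C-4 and C-7; a chloro group at C-4.
The substituents are ordered alphabetically, ignoring any di-/tri- multipliers.
The name is 4,7-dibromo-4-chlorodecane.

4,7-dibromo-4-chlorodecane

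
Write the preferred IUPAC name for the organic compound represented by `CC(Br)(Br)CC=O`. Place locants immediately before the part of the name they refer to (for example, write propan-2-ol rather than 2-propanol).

3,3-dibromobutanal

Counting along the main chain through the –CHO group gives 4 carbons: the parent is butane.
An aldehyde (terminal –CHO) is the principal characteristic group, giving the suffix -al.
The numbering direction is chosen so that the aldehyde carbon is C-1 by definition.
That gives two bromo groups at C-3.
Assembling the pieces gives 3,3-dibromobutanal.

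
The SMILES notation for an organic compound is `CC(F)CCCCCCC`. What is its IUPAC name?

2-fluorononane

The longest carbon chain is 9 atoms: the parent is nonane.
Number the chain so that the substituent locant set {2} is lower than {8} at the first point of difference.
This places a fluoro group at C-2.
The name is 2-fluorononane.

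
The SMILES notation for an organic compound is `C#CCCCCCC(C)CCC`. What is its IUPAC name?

The longest carbon chain that includes the multiple bond has 11 carbons, so the parent hydride is undecane.
There is one C≡C triple bond, indicated by the ending -yne.
The numbering direction is chosen so that numbering from this end puts the triple bond at C-1 rather than C-10.
That gives the triple bond between C-1 and C-2; a methyl group at C-8.
Putting it together: 8-methylundec-1-yne.

8-methylundec-1-yne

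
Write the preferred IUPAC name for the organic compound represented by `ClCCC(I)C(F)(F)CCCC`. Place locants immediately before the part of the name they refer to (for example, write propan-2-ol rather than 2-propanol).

The longest carbon chain is 8 atoms: the parent is octane.
Number the chain so that the substituent locant set {1,3,4,4} is lower than {5,5,6,8} at the first point of difference.
That gives a chloro group at C-1; two fluoro groups at C-4; an iodo group at C-3.
Prefixes are listed alphabetically: chloro, fluoro, iodo.
Assembling the pieces gives 1-chloro-4,4-difluoro-3-iodooctane.

1-chloro-4,4-difluoro-3-iodooctane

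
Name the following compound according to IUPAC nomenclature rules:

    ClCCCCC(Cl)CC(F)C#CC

The longest carbon chain that includes the multiple bond has 10 carbons, so the parent hydride is decane.
There is one C≡C triple bond, indicated by the ending -yne.
Number the chain so that numbering from this end puts the triple bond at C-2 rather than C-8.
That gives the triple bond between C-2 and C-3; chloro groups at C-6 and C-10; a fluoro group at C-4.
Prefixes are listed alphabetically: chloro, fluoro.
Assembling the pieces gives 6,10-dichloro-4-fluorodec-2-yne.

6,10-dichloro-4-fluorodec-2-yne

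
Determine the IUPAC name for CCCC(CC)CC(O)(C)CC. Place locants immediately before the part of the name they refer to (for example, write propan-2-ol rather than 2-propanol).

5-ethyl-3-methyloctan-3-ol

Counting along the main chain through the –OH group gives 8 carbons: the parent is octane.
The principal characteristic group is an alcohol (–OH), named with the suffix -ol.
Number the chain so that numbering from this end puts the hydroxyl group at C-3 rather than C-6.
With this numbering: the hydroxyl at C-3; an ethyl group at C-5; a methyl group at C-3.
Prefixes are listed alphabetically: ethyl, methyl.
The name is 5-ethyl-3-methyloctan-3-ol.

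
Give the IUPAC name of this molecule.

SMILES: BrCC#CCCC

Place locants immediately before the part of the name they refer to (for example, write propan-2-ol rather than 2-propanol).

The longest chain bearing the multiple bond is 6 carbons long (hexane).
The chain contains a C≡C triple bond, so the unsaturation ending is -yne.
Choose the numbering such that numbering from this end puts the triple bond at C-2 rather than C-4.
With this numbering: the triple bond between C-2 and C-3; a bromo group at C-1.
Putting it together: 1-bromohex-2-yne.

1-bromohex-2-yne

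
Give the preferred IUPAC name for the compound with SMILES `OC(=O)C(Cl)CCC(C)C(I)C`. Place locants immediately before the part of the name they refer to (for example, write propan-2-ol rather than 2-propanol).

The longest chain bearing the –COOH group is 7 carbons long (heptane).
The highest-priority functional group is a carboxylic acid (terminal –COOH), so the name ends in -oic acid.
Number the chain so that the carboxylic acid carbon is C-1 by definition.
That gives a chloro group at C-2; an iodo group at C-6; a methyl group at C-5.
Substituent prefixes are cited in alphabetical order (multiplying prefixes like di-/tri- are ignored for ordering).
The name is 2-chloro-6-iodo-5-methylheptanoic acid.

2-chloro-6-iodo-5-methylheptanoic acid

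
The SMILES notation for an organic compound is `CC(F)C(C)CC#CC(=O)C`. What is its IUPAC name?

The longest chain bearing the carbonyl and the multiple bond is 8 carbons long (octane).
A ketone (C=O on an internal carbon) is the principal characteristic group, giving the suffix -one.
A C≡C triple bond in the chain gives the infix -yne-.
Number the chain so that numbering from this end puts the carbonyl group at C-2 rather than C-7.
With this numbering: the carbonyl at C-2; the triple bond between C-3 and C-4; a fluoro group at C-7; a methyl group at C-6.
Substituent prefixes are cited in alphabetical order (multiplying prefixes like di-/tri- are ignored for ordering).
Putting it together: 7-fluoro-6-methyloct-3-yn-2-one.

7-fluoro-6-methyloct-3-yn-2-one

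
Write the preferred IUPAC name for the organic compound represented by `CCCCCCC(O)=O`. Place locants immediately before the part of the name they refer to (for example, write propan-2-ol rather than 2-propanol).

heptanoic acid

The longest chain bearing the –COOH group is 7 carbons long (heptane).
The principal characteristic group is a carboxylic acid (terminal –COOH), named with the suffix -oic acid.
The numbering direction is chosen so that the carboxylic acid carbon is C-1 by definition.
Assembling the pieces gives heptanoic acid.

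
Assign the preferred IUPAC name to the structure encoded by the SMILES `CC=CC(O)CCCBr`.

7-bromohept-2-en-4-ol

Counting along the main chain through the –OH group and the multiple bond gives 7 carbons: the parent is heptane.
The principal characteristic group is an alcohol (–OH), named with the suffix -ol.
The chain contains a C=C double bond, so the unsaturation ending is -ene.
Number the chain so that numbering from this end puts the double bond at C-2 rather than C-5.
This places the hydroxyl at C-4; the double bond between C-2 and C-3; a bromo group at C-7.
Assembling the pieces gives 7-bromohept-2-en-4-ol.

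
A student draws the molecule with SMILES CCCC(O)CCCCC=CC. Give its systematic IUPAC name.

The longest chain bearing the –OH group and the multiple bond is 11 carbons long (undecane).
An alcohol (–OH) is the principal characteristic group, giving the suffix -ol.
There is one C=C double bond, indicated by the ending -ene.
The numbering direction is chosen so that numbering from this end puts the hydroxyl group at C-4 rather than C-8.
With this numbering: the hydroxyl at C-4; the double bond between C-9 and C-10.
The name is undec-9-en-4-ol.

undec-9-en-4-ol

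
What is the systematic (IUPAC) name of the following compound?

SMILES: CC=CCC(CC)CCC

5-ethyloct-2-ene

The longest chain bearing the multiple bond is 8 carbons long (octane).
The chain contains a C=C double bond, so the unsaturation ending is -ene.
The numbering direction is chosen so that numbering from this end puts the double bond at C-2 rather than C-6.
With this numbering: the double bond between C-2 and C-3; an ethyl group at C-5.
Putting it together: 5-ethyloct-2-ene.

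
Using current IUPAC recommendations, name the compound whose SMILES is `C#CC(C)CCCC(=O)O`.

Counting along the main chain through the –COOH group and the multiple bond gives 7 carbons: the parent is heptane.
The highest-priority functional group is a carboxylic acid (terminal –COOH), so the name ends in -oic acid.
There is one C≡C triple bond, indicated by the ending -yne.
The numbering direction is chosen so that the carboxylic acid carbon is C-1 by definition.
That gives the triple bond between C-6 and C-7; a methyl group at C-5.
Putting it together: 5-methylhept-6-ynoic acid.

5-methylhept-6-ynoic acid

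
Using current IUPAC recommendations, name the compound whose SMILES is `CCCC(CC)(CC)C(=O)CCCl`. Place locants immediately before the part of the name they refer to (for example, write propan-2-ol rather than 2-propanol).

1-chloro-4,4-diethylheptan-3-one

Counting along the main chain through the carbonyl gives 7 carbons: the parent is heptane.
A ketone (C=O on an internal carbon) is the principal characteristic group, giving the suffix -one.
The numbering direction is chosen so that numbering from this end puts the carbonyl group at C-3 rather than C-5.
That gives the carbonyl at C-3; a chloro group at C-1; two ethyl groups at C-4.
The substituents are ordered alphabetically, ignoring any di-/tri- multipliers.
Assembling the pieces gives 1-chloro-4,4-diethylheptan-3-one.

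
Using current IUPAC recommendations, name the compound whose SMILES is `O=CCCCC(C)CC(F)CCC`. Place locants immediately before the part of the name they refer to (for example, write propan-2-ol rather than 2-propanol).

Counting along the main chain through the –CHO group gives 10 carbons: the parent is decane.
The highest-priority functional group is an aldehyde (terminal –CHO), so the name ends in -al.
The numbering direction is chosen so that the aldehyde carbon is C-1 by definition.
This places a fluoro group at C-7; a methyl group at C-5.
Prefixes are listed alphabetically: fluoro, methyl.
Assembling the pieces gives 7-fluoro-5-methyldecanal.

7-fluoro-5-methyldecanal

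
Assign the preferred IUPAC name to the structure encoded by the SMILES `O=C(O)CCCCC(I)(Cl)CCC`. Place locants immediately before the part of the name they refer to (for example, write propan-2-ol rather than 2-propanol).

6-chloro-6-iodononanoic acid

Counting along the main chain through the –COOH group gives 9 carbons: the parent is nonane.
The highest-priority functional group is a carboxylic acid (terminal –COOH), so the name ends in -oic acid.
Number the chain so that the carboxylic acid carbon is C-1 by definition.
That gives a chloro group at C-6; an iodo group at C-6.
Substituent prefixes are cited in alphabetical order (multiplying prefixes like di-/tri- are ignored for ordering).
The name is 6-chloro-6-iodononanoic acid.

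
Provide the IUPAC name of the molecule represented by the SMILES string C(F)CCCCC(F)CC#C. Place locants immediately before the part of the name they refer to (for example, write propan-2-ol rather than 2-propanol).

4,9-difluoronon-1-yne

Counting along the main chain through the multiple bond gives 9 carbons: the parent is nonane.
A C≡C triple bond in the chain gives the infix -yne-.
Choose the numbering such that numbering from this end puts the triple bond at C-1 rather than C-8.
This places the triple bond between C-1 and C-2; fluoro groups at C-4 and C-9.
Putting it together: 4,9-difluoronon-1-yne.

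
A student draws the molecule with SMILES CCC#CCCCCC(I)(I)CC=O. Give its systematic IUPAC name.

Counting along the main chain through the –CHO group and the multiple bond gives 11 carbons: the parent is undecane.
The principal characteristic group is an aldehyde (terminal –CHO), named with the suffix -al.
A C≡C triple bond in the chain gives the infix -yne-.
Choose the numbering such that the aldehyde carbon is C-1 by definition.
That gives the triple bond between C-8 and C-9; two iodo groups at C-3.
The name is 3,3-diiodoundec-8-ynal.

3,3-diiodoundec-8-ynal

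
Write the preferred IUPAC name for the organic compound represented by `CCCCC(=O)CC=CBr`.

The longest chain bearing the carbonyl and the multiple bond is 8 carbons long (octane).
A ketone (C=O on an internal carbon) is the principal characteristic group, giving the suffix -one.
A C=C double bond in the chain gives the infix -ene-.
Choose the numbering such that numbering from this end puts the carbonyl group at C-4 rather than C-5.
That gives the carbonyl at C-4; the double bond between C-1 and C-2; a bromo group at C-1.
The name is 1-bromooct-1-en-4-one.

1-bromooct-1-en-4-one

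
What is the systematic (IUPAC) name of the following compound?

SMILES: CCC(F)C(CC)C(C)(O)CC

4-ethyl-5-fluoro-3-methylheptan-3-ol

Counting along the main chain through the –OH group gives 7 carbons: the parent is heptane.
An alcohol (–OH) is the principal characteristic group, giving the suffix -ol.
Choose the numbering such that numbering from this end puts the hydroxyl group at C-3 rather than C-5.
That gives the hydroxyl at C-3; an ethyl group at C-4; a fluoro group at C-5; a methyl group at C-3.
The substituents are ordered alphabetically, ignoring any di-/tri- multipliers.
Assembling the pieces gives 4-ethyl-5-fluoro-3-methylheptan-3-ol.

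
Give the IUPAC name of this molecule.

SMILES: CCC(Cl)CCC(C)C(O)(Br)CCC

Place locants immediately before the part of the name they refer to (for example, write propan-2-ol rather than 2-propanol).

The longest chain bearing the –OH group is 10 carbons long (decane).
The highest-priority functional group is an alcohol (–OH), so the name ends in -ol.
The numbering direction is chosen so that numbering from this end puts the hydroxyl group at C-4 rather than C-7.
With this numbering: the hydroxyl at C-4; a bromo group at C-4; a chloro group at C-8; a methyl group at C-5.
Prefixes are listed alphabetically: bromo, chloro, methyl.
Putting it together: 4-bromo-8-chloro-5-methyldecan-4-ol.

4-bromo-8-chloro-5-methyldecan-4-ol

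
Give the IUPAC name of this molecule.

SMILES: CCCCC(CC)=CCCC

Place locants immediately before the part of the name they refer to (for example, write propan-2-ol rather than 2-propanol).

5-ethylnon-4-ene

The longest carbon chain that includes the multiple bond has 9 carbons, so the parent hydride is nonane.
There is one C=C double bond, indicated by the ending -ene.
The numbering direction is chosen so that numbering from this end puts the double bond at C-4 rather than C-5.
With this numbering: the double bond between C-4 and C-5; an ethyl group at C-5.
Putting it together: 5-ethylnon-4-ene.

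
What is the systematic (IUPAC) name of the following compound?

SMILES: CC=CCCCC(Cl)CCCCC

Counting along the main chain through the multiple bond gives 12 carbons: the parent is dodecane.
There is one C=C double bond, indicated by the ending -ene.
Number the chain so that numbering from this end puts the double bond at C-2 rather than C-10.
With this numbering: the double bond between C-2 and C-3; a chloro group at C-7.
The name is 7-chlorododec-2-ene.

7-chlorododec-2-ene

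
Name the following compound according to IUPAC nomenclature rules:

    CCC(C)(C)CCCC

The parent chain contains 7 carbons (heptane).
Choose the numbering such that the substituent locant set {3,3} is lower than {5,5} at the first point of difference.
This places two methyl groups at C-3.
The name is 3,3-dimethylheptane.

3,3-dimethylheptane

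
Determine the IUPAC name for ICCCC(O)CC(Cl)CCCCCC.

6-chloro-1-iodododecan-4-ol

Counting along the main chain through the –OH group gives 12 carbons: the parent is dodecane.
The highest-priority functional group is an alcohol (–OH), so the name ends in -ol.
Number the chain so that numbering from this end puts the hydroxyl group at C-4 rather than C-9.
That gives the hydroxyl at C-4; a chloro group at C-6; an iodo group at C-1.
Prefixes are listed alphabetically: chloro, iodo.
Assembling the pieces gives 6-chloro-1-iodododecan-4-ol.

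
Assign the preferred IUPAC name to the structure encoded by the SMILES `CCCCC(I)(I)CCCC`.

5,5-diiodononane

The longest continuous carbon chain has 9 atoms, so the parent hydride is nonane.
Both numbering directions give the same locant set; either may be used.
This places two iodo groups at C-5.
Putting it together: 5,5-diiodononane.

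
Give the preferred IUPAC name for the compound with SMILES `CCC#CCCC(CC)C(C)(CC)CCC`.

The longest carbon chain that includes the multiple bond has 11 carbons, so the parent hydride is undecane.
A C≡C triple bond in the chain gives the infix -yne-.
The numbering direction is chosen so that numbering from this end puts the triple bond at C-3 rather than C-8.
That gives the triple bond between C-3 and C-4; ethyl groups at C-7 and C-8; a methyl group at C-8.
Substituent prefixes are cited in alphabetical order (multiplying prefixes like di-/tri- are ignored for ordering).
Putting it together: 7,8-diethyl-8-methylundec-3-yne.

7,8-diethyl-8-methylundec-3-yne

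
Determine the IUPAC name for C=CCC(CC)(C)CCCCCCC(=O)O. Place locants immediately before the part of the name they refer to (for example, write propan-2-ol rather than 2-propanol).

The longest carbon chain that includes the –COOH group and the multiple bond has 11 carbons, so the parent hydride is undecane.
The principal characteristic group is a carboxylic acid (terminal –COOH), named with the suffix -oic acid.
There is one C=C double bond, indicated by the ending -ene.
Choose the numbering such that the carboxylic acid carbon is C-1 by definition.
With this numbering: the double bond between C-10 and C-11; an ethyl group at C-8; a methyl group at C-8.
Prefixes are listed alphabetically: ethyl, methyl.
The name is 8-ethyl-8-methylundec-10-enoic acid.

8-ethyl-8-methylundec-10-enoic acid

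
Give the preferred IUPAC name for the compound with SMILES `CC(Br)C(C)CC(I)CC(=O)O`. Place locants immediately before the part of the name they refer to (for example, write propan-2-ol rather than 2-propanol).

6-bromo-3-iodo-5-methylheptanoic acid

The longest carbon chain that includes the –COOH group has 7 carbons, so the parent hydride is heptane.
The highest-priority functional group is a carboxylic acid (terminal –COOH), so the name ends in -oic acid.
Number the chain so that the carboxylic acid carbon is C-1 by definition.
This places a bromo group at C-6; an iodo group at C-3; a methyl group at C-5.
Prefixes are listed alphabetically: bromo, iodo, methyl.
The name is 6-bromo-3-iodo-5-methylheptanoic acid.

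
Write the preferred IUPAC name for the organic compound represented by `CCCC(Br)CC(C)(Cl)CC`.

5-bromo-3-chloro-3-methyloctane

The longest continuous carbon chain has 8 atoms, so the parent hydride is octane.
The numbering direction is chosen so that the substituent locant set {3,3,5} is lower than {4,6,6} at the first point of difference.
With this numbering: a bromo group at C-5; a chloro group at C-3; a methyl group at C-3.
Substituent prefixes are cited in alphabetical order (multiplying prefixes like di-/tri- are ignored for ordering).
Putting it together: 5-bromo-3-chloro-3-methyloctane.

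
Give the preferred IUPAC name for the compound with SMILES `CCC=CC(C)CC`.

The longest carbon chain that includes the multiple bond has 7 carbons, so the parent hydride is heptane.
There is one C=C double bond, indicated by the ending -ene.
The numbering direction is chosen so that numbering from this end puts the double bond at C-3 rather than C-4.
With this numbering: the double bond between C-3 and C-4; a methyl group at C-5.
Putting it together: 5-methylhept-3-ene.

5-methylhept-3-ene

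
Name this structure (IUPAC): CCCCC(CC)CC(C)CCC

6-ethyl-4-methyldecane

The longest carbon chain is 10 atoms: the parent is decane.
Number the chain so that the substituent locant set {4,6} is lower than {5,7} at the first point of difference.
This places an ethyl group at C-6; a methyl group at C-4.
Prefixes are listed alphabetically: ethyl, methyl.
Assembling the pieces gives 6-ethyl-4-methyldecane.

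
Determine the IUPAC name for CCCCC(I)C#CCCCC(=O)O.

The longest carbon chain that includes the –COOH group and the multiple bond has 11 carbons, so the parent hydride is undecane.
A carboxylic acid (terminal –COOH) is the principal characteristic group, giving the suffix -oic acid.
There is one C≡C triple bond, indicated by the ending -yne.
The numbering direction is chosen so that the carboxylic acid carbon is C-1 by definition.
With this numbering: the triple bond between C-5 and C-6; an iodo group at C-7.
Putting it together: 7-iodoundec-5-ynoic acid.

7-iodoundec-5-ynoic acid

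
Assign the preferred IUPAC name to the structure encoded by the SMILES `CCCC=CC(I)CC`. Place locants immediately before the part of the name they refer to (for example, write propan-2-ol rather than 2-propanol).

3-iodooct-4-ene

The longest chain bearing the multiple bond is 8 carbons long (octane).
A C=C double bond in the chain gives the infix -ene-.
Number the chain so that the substituent locant set {3} is lower than {6} at the first point of difference.
That gives the double bond between C-4 and C-5; an iodo group at C-3.
The name is 3-iodooct-4-ene.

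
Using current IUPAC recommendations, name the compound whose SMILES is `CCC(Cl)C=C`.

3-chloropent-1-ene

The longest chain bearing the multiple bond is 5 carbons long (pentane).
There is one C=C double bond, indicated by the ending -ene.
Choose the numbering such that numbering from this end puts the double bond at C-1 rather than C-4.
That gives the double bond between C-1 and C-2; a chloro group at C-3.
The name is 3-chloropent-1-ene.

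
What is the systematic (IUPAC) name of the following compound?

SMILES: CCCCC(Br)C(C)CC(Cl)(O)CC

The longest chain bearing the –OH group is 10 carbons long (decane).
The highest-priority functional group is an alcohol (–OH), so the name ends in -ol.
Number the chain so that numbering from this end puts the hydroxyl group at C-3 rather than C-8.
With this numbering: the hydroxyl at C-3; a bromo group at C-6; a chloro group at C-3; a methyl group at C-5.
Substituent prefixes are cited in alphabetical order (multiplying prefixes like di-/tri- are ignored for ordering).
The name is 6-bromo-3-chloro-5-methyldecan-3-ol.

6-bromo-3-chloro-5-methyldecan-3-ol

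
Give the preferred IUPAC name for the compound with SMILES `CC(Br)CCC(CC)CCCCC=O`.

The longest chain bearing the –CHO group is 10 carbons long (decane).
The highest-priority functional group is an aldehyde (terminal –CHO), so the name ends in -al.
Number the chain so that the aldehyde carbon is C-1 by definition.
With this numbering: a bromo group at C-9; an ethyl group at C-6.
Substituent prefixes are cited in alphabetical order (multiplying prefixes like di-/tri- are ignored for ordering).
The name is 9-bromo-6-ethyldecanal.

9-bromo-6-ethyldecanal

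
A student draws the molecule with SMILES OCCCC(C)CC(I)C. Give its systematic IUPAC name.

6-iodo-4-methylheptan-1-ol

The longest carbon chain that includes the –OH group has 7 carbons, so the parent hydride is heptane.
The principal characteristic group is an alcohol (–OH), named with the suffix -ol.
Choose the numbering such that numbering from this end puts the hydroxyl group at C-1 rather than C-7.
With this numbering: the hydroxyl at C-1; an iodo group at C-6; a methyl group at C-4.
Substituent prefixes are cited in alphabetical order (multiplying prefixes like di-/tri- are ignored for ordering).
Assembling the pieces gives 6-iodo-4-methylheptan-1-ol.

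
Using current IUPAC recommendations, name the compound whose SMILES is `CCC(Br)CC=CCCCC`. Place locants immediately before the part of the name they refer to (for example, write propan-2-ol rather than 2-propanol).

Counting along the main chain through the multiple bond gives 10 carbons: the parent is decane.
There is one C=C double bond, indicated by the ending -ene.
The numbering direction is chosen so that the substituent locant set {3} is lower than {8} at the first point of difference.
With this numbering: the double bond between C-5 and C-6; a bromo group at C-3.
The name is 3-bromodec-5-ene.

3-bromodec-5-ene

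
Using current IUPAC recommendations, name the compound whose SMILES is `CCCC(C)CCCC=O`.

5-methyloctanal

Counting along the main chain through the –CHO group gives 8 carbons: the parent is octane.
The highest-priority functional group is an aldehyde (terminal –CHO), so the name ends in -al.
Choose the numbering such that the aldehyde carbon is C-1 by definition.
That gives a methyl group at C-5.
The name is 5-methyloctanal.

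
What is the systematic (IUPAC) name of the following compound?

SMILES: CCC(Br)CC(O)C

The longest carbon chain that includes the –OH group has 6 carbons, so the parent hydride is hexane.
The principal characteristic group is an alcohol (–OH), named with the suffix -ol.
Number the chain so that numbering from this end puts the hydroxyl group at C-2 rather than C-5.
With this numbering: the hydroxyl at C-2; a bromo group at C-4.
The name is 4-bromohexan-2-ol.

4-bromohexan-2-ol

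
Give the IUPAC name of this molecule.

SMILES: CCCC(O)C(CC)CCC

Counting along the main chain through the –OH group gives 8 carbons: the parent is octane.
The principal characteristic group is an alcohol (–OH), named with the suffix -ol.
Number the chain so that numbering from this end puts the hydroxyl group at C-4 rather than C-5.
This places the hydroxyl at C-4; an ethyl group at C-5.
Putting it together: 5-ethyloctan-4-ol.

5-ethyloctan-4-ol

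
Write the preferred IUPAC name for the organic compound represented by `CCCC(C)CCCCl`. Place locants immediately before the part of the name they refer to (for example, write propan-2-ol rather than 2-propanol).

The parent chain contains 7 carbons (heptane).
The numbering direction is chosen so that the substituent locant set {1,4} is lower than {4,7} at the first point of difference.
This places a chloro group at C-1; a methyl group at C-4.
Prefixes are listed alphabetically: chloro, methyl.
The name is 1-chloro-4-methylheptane.

1-chloro-4-methylheptane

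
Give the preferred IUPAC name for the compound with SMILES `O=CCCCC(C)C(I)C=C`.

Counting along the main chain through the –CHO group and the multiple bond gives 8 carbons: the parent is octane.
The principal characteristic group is an aldehyde (terminal –CHO), named with the suffix -al.
There is one C=C double bond, indicated by the ending -ene.
Choose the numbering such that the aldehyde carbon is C-1 by definition.
That gives the double bond between C-7 and C-8; an iodo group at C-6; a methyl group at C-5.
Substituent prefixes are cited in alphabetical order (multiplying prefixes like di-/tri- are ignored for ordering).
Putting it together: 6-iodo-5-methyloct-7-enal.

6-iodo-5-methyloct-7-enal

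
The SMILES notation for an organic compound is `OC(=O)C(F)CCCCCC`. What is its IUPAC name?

2-fluorooctanoic acid

Counting along the main chain through the –COOH group gives 8 carbons: the parent is octane.
A carboxylic acid (terminal –COOH) is the principal characteristic group, giving the suffix -oic acid.
Choose the numbering such that the carboxylic acid carbon is C-1 by definition.
With this numbering: a fluoro group at C-2.
Putting it together: 2-fluorooctanoic acid.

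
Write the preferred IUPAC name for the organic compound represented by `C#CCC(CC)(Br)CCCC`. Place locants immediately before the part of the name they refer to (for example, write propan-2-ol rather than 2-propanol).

4-bromo-4-ethyloct-1-yne

Counting along the main chain through the multiple bond gives 8 carbons: the parent is octane.
A C≡C triple bond in the chain gives the infix -yne-.
The numbering direction is chosen so that numbering from this end puts the triple bond at C-1 rather than C-7.
That gives the triple bond between C-1 and C-2; a bromo group at C-4; an ethyl group at C-4.
Substituent prefixes are cited in alphabetical order (multiplying prefixes like di-/tri- are ignored for ordering).
The name is 4-bromo-4-ethyloct-1-yne.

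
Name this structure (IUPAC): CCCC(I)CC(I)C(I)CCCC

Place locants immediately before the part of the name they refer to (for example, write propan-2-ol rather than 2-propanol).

4,6,7-triiodoundecane

The longest continuous carbon chain has 11 atoms, so the parent hydride is undecane.
Choose the numbering such that the substituent locant set {4,6,7} is lower than {5,6,8} at the first point of difference.
That gives iodo groups at C-4 and C-6 and C-7.
The name is 4,6,7-triiodoundecane.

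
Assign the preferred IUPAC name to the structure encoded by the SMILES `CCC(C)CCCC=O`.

The longest carbon chain that includes the –CHO group has 7 carbons, so the parent hydride is heptane.
An aldehyde (terminal –CHO) is the principal characteristic group, giving the suffix -al.
The numbering direction is chosen so that the aldehyde carbon is C-1 by definition.
This places a methyl group at C-5.
The name is 5-methylheptanal.

5-methylheptanal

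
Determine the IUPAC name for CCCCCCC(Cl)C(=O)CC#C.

5-chloroundec-1-yn-4-one

The longest chain bearing the carbonyl and the multiple bond is 11 carbons long (undecane).
The principal characteristic group is a ketone (C=O on an internal carbon), named with the suffix -one.
There is one C≡C triple bond, indicated by the ending -yne.
Number the chain so that numbering from this end puts the carbonyl group at C-4 rather than C-8.
This places the carbonyl at C-4; the triple bond between C-1 and C-2; a chloro group at C-5.
Assembling the pieces gives 5-chloroundec-1-yn-4-one.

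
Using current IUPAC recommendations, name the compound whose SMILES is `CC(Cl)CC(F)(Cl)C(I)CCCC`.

The parent chain contains 9 carbons (nonane).
Choose the numbering such that the substituent locant set {2,4,4,5} is lower than {5,6,6,8} at the first point of difference.
That gives chloro groups at C-2 and C-4; a fluoro group at C-4; an iodo group at C-5.
The substituents are ordered alphabetically, ignoring any di-/tri- multipliers.
The name is 2,4-dichloro-4-fluoro-5-iodononane.

2,4-dichloro-4-fluoro-5-iodononane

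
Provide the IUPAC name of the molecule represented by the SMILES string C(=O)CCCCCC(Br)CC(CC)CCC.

Counting along the main chain through the –CHO group gives 12 carbons: the parent is dodecane.
The principal characteristic group is an aldehyde (terminal –CHO), named with the suffix -al.
Choose the numbering such that the aldehyde carbon is C-1 by definition.
That gives a bromo group at C-7; an ethyl group at C-9.
Prefixes are listed alphabetically: bromo, ethyl.
Assembling the pieces gives 7-bromo-9-ethyldodecanal.

7-bromo-9-ethyldodecanal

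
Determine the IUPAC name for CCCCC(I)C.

2-iodohexane

The longest continuous carbon chain has 6 atoms, so the parent hydride is hexane.
Number the chain so that the substituent locant set {2} is lower than {5} at the first point of difference.
This places an iodo group at C-2.
Putting it together: 2-iodohexane.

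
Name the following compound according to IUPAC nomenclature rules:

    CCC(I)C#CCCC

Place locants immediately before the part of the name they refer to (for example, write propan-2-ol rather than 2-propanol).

Counting along the main chain through the multiple bond gives 8 carbons: the parent is octane.
There is one C≡C triple bond, indicated by the ending -yne.
Choose the numbering such that the substituent locant set {3} is lower than {6} at the first point of difference.
That gives the triple bond between C-4 and C-5; an iodo group at C-3.
Putting it together: 3-iodooct-4-yne.

3-iodooct-4-yne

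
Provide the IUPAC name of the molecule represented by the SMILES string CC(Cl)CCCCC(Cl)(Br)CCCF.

The longest carbon chain is 10 atoms: the parent is decane.
Choose the numbering such that the substituent locant set {1,4,4,9} is lower than {2,7,7,10} at the first point of difference.
This places a bromo group at C-4; chloro groups at C-4 and C-9; a fluoro group at C-1.
Substituent prefixes are cited in alphabetical order (multiplying prefixes like di-/tri- are ignored for ordering).
The name is 4-bromo-4,9-dichloro-1-fluorodecane.

4-bromo-4,9-dichloro-1-fluorodecane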